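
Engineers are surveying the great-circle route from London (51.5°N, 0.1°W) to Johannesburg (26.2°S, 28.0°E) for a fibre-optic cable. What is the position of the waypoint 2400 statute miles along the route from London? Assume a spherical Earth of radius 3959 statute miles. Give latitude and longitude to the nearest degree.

≈ 19°N, 15°E

From cos δ = sin φ₁ sin φ₂ + cos φ₁ cos φ₂ cos Δλ, the central angle is δ ≈ 1.423 rad (81.5°). The total great-circle distance is δ·R ≈ 1.423 × 3959 ≈ 5634 mi, so the target fraction is f = 2400/5634 ≈ 0.426.
Interpolate at f ≈ 0.426 with slerp weights a = sin((1−f)δ)/sin δ ≈ 0.737, b = sin(fδ)/sin δ ≈ 0.576.
p = a·p₁ + b·p₂ ≈ (0.915, 0.242, 0.322); φ = arcsin(p_z) ≈ 18.81°, λ = atan2(p_y, p_x) ≈ 14.80°.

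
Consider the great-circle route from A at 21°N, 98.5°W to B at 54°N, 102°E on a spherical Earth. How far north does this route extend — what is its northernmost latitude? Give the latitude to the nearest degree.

≈ 79°N

The great circle lies in the plane with unit normal n̂ = (p₁ × p₂)/|p₁ × p₂|.
Here n̂_z ≈ -0.197; the vertex latitude is φ_max = arccos|n̂_z| ≈ 78.6°.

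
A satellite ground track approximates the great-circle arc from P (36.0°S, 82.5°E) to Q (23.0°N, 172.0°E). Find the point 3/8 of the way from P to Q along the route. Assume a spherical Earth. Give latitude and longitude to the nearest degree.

≈ (17°S, 121°E)

Convert each endpoint to a unit vector on the sphere (x = cos φ cos λ, y = cos φ sin λ, z = sin φ).
The central angle between the endpoints is δ = arccos(p₁·p₂) ≈ 1.796 rad (102.9°).
Interpolate at f = 3/8 with slerp weights a = sin((1−f)δ)/sin δ ≈ 0.924, b = sin(fδ)/sin δ ≈ 0.640.
p = a·p₁ + b·p₂ ≈ (-0.486, 0.823, -0.293); φ = arcsin(p_z) ≈ -17.06°, λ = atan2(p_y, p_x) ≈ 120.53°.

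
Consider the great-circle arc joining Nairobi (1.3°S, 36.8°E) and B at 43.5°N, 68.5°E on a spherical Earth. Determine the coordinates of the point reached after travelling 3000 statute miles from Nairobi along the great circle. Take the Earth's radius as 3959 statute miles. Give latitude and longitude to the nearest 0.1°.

≈ 36.0°N, 60.7°E

Write both endpoints as unit vectors p₁, p₂ with components (cos φ cos λ, cos φ sin λ, sin φ).
The central angle between the endpoints is δ = arccos(p₁·p₂) ≈ 0.926 rad (53.0°). The total great-circle distance is δ·R ≈ 0.926 × 3959 ≈ 3664 mi, so the target fraction is f = 3000/3664 ≈ 0.819.
Interpolate at f ≈ 0.819 with slerp weights a = sin((1−f)δ)/sin δ ≈ 0.209, b = sin(fδ)/sin δ ≈ 0.860.
p = a·p₁ + b·p₂ ≈ (0.396, 0.706, 0.587); φ = arcsin(p_z) ≈ 35.97°, λ = atan2(p_y, p_x) ≈ 60.70°.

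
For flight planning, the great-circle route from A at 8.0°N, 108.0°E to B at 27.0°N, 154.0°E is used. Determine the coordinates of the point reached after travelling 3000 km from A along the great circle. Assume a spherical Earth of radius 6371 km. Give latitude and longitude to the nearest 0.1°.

Write both endpoints as unit vectors p₁, p₂ with components (cos φ cos λ, cos φ sin λ, sin φ).
The central angle between the endpoints is δ = arccos(p₁·p₂) ≈ 0.828 rad (47.5°). The total great-circle distance is δ·R ≈ 0.828 × 6371 ≈ 5277 km, so the target fraction is f = 3000/5277 ≈ 0.568.
Interpolate at f ≈ 0.568 with slerp weights a = sin((1−f)δ)/sin δ ≈ 0.475, b = sin(fδ)/sin δ ≈ 0.616.
p = a·p₁ + b·p₂ ≈ (-0.638, 0.688, 0.346); φ = arcsin(p_z) ≈ 20.22°, λ = atan2(p_y, p_x) ≈ 132.87°.

≈ 20.2°N, 132.9°E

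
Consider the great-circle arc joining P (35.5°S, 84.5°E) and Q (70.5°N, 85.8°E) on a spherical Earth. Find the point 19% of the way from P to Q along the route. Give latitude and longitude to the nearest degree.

≈ (15°S, 85°E)

Write both endpoints as unit vectors p₁, p₂ with components (cos φ cos λ, cos φ sin λ, sin φ).
The central angle between the endpoints is δ = arccos(p₁·p₂) ≈ 1.850 rad (106.0°).
Interpolate at f = 0.19 with slerp weights a = sin((1−f)δ)/sin δ ≈ 1.038, b = sin(fδ)/sin δ ≈ 0.358.
p = a·p₁ + b·p₂ ≈ (0.090, 0.960, -0.265); φ = arcsin(p_z) ≈ -15.36°, λ = atan2(p_y, p_x) ≈ 84.66°.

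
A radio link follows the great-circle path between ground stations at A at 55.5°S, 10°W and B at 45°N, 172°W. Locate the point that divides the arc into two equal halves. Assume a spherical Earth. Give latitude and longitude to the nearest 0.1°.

≈ 25.7°S, 125.9°W

Write both endpoints as unit vectors p₁, p₂ with components (cos φ cos λ, cos φ sin λ, sin φ).
The central angle between the endpoints is δ = arccos(p₁·p₂) ≈ 2.871 rad (164.5°).
Interpolate at f = 1/2 with slerp weights a = sin((1−f)δ)/sin δ ≈ 3.709, b = sin(fδ)/sin δ ≈ 3.709.
p = a·p₁ + b·p₂ ≈ (-0.528, -0.730, -0.434); φ = arcsin(p_z) ≈ -25.72°, λ = atan2(p_y, p_x) ≈ -125.90°.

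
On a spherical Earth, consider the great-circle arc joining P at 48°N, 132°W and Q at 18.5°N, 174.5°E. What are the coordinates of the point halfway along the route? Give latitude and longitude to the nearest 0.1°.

From cos δ = sin φ₁ sin φ₂ + cos φ₁ cos φ₂ cos Δλ, the central angle is δ ≈ 0.911 rad (52.2°).
Interpolate at f = 1/2 with slerp weights a = sin((1−f)δ)/sin δ ≈ 0.557, b = sin(fδ)/sin δ ≈ 0.557.
p = a·p₁ + b·p₂ ≈ (-0.775, -0.226, 0.590); φ = arcsin(p_z) ≈ 36.18°, λ = atan2(p_y, p_x) ≈ -163.72°.

≈ 36.2°N, 163.7°W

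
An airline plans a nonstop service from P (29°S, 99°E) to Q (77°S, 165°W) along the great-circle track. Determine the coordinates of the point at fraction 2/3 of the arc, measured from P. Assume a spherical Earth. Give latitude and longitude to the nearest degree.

≈ (68°S, 126°E)

Write both endpoints as unit vectors p₁, p₂ with components (cos φ cos λ, cos φ sin λ, sin φ).
The central angle between the endpoints is δ = arccos(p₁·p₂) ≈ 1.102 rad (63.1°).
Interpolate at f = 2/3 with slerp weights a = sin((1−f)δ)/sin δ ≈ 0.403, b = sin(fδ)/sin δ ≈ 0.751.
p = a·p₁ + b·p₂ ≈ (-0.218, 0.304, -0.927); φ = arcsin(p_z) ≈ -68.02°, λ = atan2(p_y, p_x) ≈ 125.69°.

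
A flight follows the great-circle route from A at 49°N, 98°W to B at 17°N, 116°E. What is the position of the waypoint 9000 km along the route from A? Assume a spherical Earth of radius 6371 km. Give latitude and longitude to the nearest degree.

From cos δ = sin φ₁ sin φ₂ + cos φ₁ cos φ₂ cos Δλ, the central angle is δ ≈ 1.875 rad (107.4°). The total great-circle distance is δ·R ≈ 1.875 × 6371 ≈ 11945 km, so the target fraction is f = 9000/11945 ≈ 0.753.
Interpolate at f ≈ 0.753 with slerp weights a = sin((1−f)δ)/sin δ ≈ 0.467, b = sin(fδ)/sin δ ≈ 1.035.
p = a·p₁ + b·p₂ ≈ (-0.477, 0.586, 0.655); φ = arcsin(p_z) ≈ 40.95°, λ = atan2(p_y, p_x) ≈ 129.12°.

≈ 41°N, 129°E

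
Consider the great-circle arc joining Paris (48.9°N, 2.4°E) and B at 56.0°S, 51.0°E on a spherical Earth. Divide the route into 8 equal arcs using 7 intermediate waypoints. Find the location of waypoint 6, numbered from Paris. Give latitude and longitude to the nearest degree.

Write both endpoints as unit vectors p₁, p₂ with components (cos φ cos λ, cos φ sin λ, sin φ).
The central angle between the endpoints is δ = arccos(p₁·p₂) ≈ 1.962 rad (112.4°).
Interpolate at f = 6/8 with slerp weights a = sin((1−f)δ)/sin δ ≈ 0.510, b = sin(fδ)/sin δ ≈ 1.077.
p = a·p₁ + b·p₂ ≈ (0.714, 0.482, -0.508); φ = arcsin(p_z) ≈ -30.56°, λ = atan2(p_y, p_x) ≈ 34.03°.

≈ 31°S, 34°E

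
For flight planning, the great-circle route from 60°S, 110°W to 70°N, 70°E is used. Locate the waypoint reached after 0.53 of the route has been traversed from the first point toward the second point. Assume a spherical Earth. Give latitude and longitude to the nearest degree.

≈ 30°N, 110°W

The haversine formula gives a central angle δ ≈ 2.967 rad (170.0°) between the endpoints.
Interpolate at f = 0.53 with slerp weights a = sin((1−f)δ)/sin δ ≈ 5.670, b = sin(fδ)/sin δ ≈ 5.759.
p = a·p₁ + b·p₂ ≈ (-0.296, -0.813, 0.502); φ = arcsin(p_z) ≈ 30.10°, λ = atan2(p_y, p_x) ≈ -110.00°.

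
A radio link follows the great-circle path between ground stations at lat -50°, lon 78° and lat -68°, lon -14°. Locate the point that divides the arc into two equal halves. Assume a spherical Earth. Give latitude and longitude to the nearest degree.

Convert each endpoint to a unit vector on the sphere (x = cos φ cos λ, y = cos φ sin λ, z = sin φ).
The central angle between the endpoints is δ = arccos(p₁·p₂) ≈ 0.793 rad (45.4°).
Interpolate at f = 1/2 with slerp weights a = sin((1−f)δ)/sin δ ≈ 0.542, b = sin(fδ)/sin δ ≈ 0.542.
p = a·p₁ + b·p₂ ≈ (0.269, 0.292, -0.918); φ = arcsin(p_z) ≈ -66.60°, λ = atan2(p_y, p_x) ≈ 47.27°.

≈ lat -67°, lon 47°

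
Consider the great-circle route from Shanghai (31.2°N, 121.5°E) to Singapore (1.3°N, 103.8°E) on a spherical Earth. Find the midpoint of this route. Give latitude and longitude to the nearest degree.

Convert each endpoint to a unit vector on the sphere (x = cos φ cos λ, y = cos φ sin λ, z = sin φ).
The central angle between the endpoints is δ = arccos(p₁·p₂) ≈ 0.598 rad (34.3°).
Interpolate at f = 1/2 with slerp weights a = sin((1−f)δ)/sin δ ≈ 0.523, b = sin(fδ)/sin δ ≈ 0.523.
p = a·p₁ + b·p₂ ≈ (-0.359, 0.890, 0.283); φ = arcsin(p_z) ≈ 16.43°, λ = atan2(p_y, p_x) ≈ 111.96°.

≈ 16°N, 112°E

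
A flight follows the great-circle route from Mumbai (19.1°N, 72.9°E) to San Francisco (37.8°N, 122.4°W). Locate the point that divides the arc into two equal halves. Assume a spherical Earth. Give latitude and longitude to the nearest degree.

The haversine formula gives a central angle δ ≈ 2.117 rad (121.3°) between the endpoints.
Interpolate at f = 1/2 with slerp weights a = sin((1−f)δ)/sin δ ≈ 1.020, b = sin(fδ)/sin δ ≈ 1.020.
p = a·p₁ + b·p₂ ≈ (-0.148, 0.241, 0.959); φ = arcsin(p_z) ≈ 73.57°, λ = atan2(p_y, p_x) ≈ 121.66°.

≈ 74°N, 122°E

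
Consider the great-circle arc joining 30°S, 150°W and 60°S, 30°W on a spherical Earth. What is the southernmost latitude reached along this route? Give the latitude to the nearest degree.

≈ 67°S

The great circle lies in the plane with unit normal n̂ = (p₁ × p₂)/|p₁ × p₂|.
Here n̂_z ≈ +0.384; the vertex latitude is φ_max = arccos|n̂_z| ≈ 67.4°.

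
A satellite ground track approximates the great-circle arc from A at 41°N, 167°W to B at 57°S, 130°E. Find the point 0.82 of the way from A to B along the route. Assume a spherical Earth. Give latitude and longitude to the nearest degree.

Convert each endpoint to a unit vector on the sphere (x = cos φ cos λ, y = cos φ sin λ, z = sin φ).
The central angle between the endpoints is δ = arccos(p₁·p₂) ≈ 1.943 rad (111.3°).
Interpolate at f = 0.82 with slerp weights a = sin((1−f)δ)/sin δ ≈ 0.368, b = sin(fδ)/sin δ ≈ 1.073.
p = a·p₁ + b·p₂ ≈ (-0.646, 0.385, -0.659); φ = arcsin(p_z) ≈ -41.21°, λ = atan2(p_y, p_x) ≈ 149.19°.

≈ 41°S, 149°E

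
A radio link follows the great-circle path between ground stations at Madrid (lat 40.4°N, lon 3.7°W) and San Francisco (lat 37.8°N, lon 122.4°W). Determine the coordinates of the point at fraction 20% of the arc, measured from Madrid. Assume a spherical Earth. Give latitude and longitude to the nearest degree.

From cos δ = sin φ₁ sin φ₂ + cos φ₁ cos φ₂ cos Δλ, the central angle is δ ≈ 1.462 rad (83.8°).
Interpolate at f = 0.20 with slerp weights a = sin((1−f)δ)/sin δ ≈ 0.926, b = sin(fδ)/sin δ ≈ 0.290.
p = a·p₁ + b·p₂ ≈ (0.581, -0.239, 0.778); φ = arcsin(p_z) ≈ 51.08°, λ = atan2(p_y, p_x) ≈ -22.36°.

≈ lat 51°N, lon 22°W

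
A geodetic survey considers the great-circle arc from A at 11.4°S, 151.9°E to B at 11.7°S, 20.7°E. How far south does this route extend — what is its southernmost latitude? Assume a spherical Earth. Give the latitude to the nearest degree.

≈ 26°S

The great circle lies in the plane with unit normal n̂ = (p₁ × p₂)/|p₁ × p₂|.
Here n̂_z ≈ -0.896; the vertex latitude is φ_max = arccos|n̂_z| ≈ 26.3°.
Check via Clairaut: cos φ_max = |cos φ₁| · sin C = cos(11.4°)·sin(113.9°) ≈ 0.896, again giving ≈ 26.3°.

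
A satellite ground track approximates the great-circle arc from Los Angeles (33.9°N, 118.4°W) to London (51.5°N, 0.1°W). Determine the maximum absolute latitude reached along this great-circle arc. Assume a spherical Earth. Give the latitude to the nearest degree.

≈ 62°N

The great circle lies in the plane with unit normal n̂ = (p₁ × p₂)/|p₁ × p₂|.
Here n̂_z ≈ +0.464; the vertex latitude is φ_max = arccos|n̂_z| ≈ 62.4°.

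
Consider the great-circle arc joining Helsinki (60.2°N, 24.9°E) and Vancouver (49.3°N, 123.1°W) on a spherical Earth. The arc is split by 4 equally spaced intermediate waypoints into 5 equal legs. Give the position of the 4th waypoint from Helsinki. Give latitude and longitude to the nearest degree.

Write both endpoints as unit vectors p₁, p₂ with components (cos φ cos λ, cos φ sin λ, sin φ).
The central angle between the endpoints is δ = arccos(p₁·p₂) ≈ 1.178 rad (67.5°).
Interpolate at f = 4/5 with slerp weights a = sin((1−f)δ)/sin δ ≈ 0.253, b = sin(fδ)/sin δ ≈ 0.876.
p = a·p₁ + b·p₂ ≈ (-0.198, -0.425, 0.883); φ = arcsin(p_z) ≈ 62.01°, λ = atan2(p_y, p_x) ≈ -114.95°.

≈ (62°N, 115°W)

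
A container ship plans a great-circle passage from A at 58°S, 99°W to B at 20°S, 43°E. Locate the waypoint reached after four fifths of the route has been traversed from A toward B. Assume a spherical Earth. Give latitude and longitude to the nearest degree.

Write both endpoints as unit vectors p₁, p₂ with components (cos φ cos λ, cos φ sin λ, sin φ).
The central angle between the endpoints is δ = arccos(p₁·p₂) ≈ 1.673 rad (95.9°).
Interpolate at f = 4/5 with slerp weights a = sin((1−f)δ)/sin δ ≈ 0.330, b = sin(fδ)/sin δ ≈ 0.978.
p = a·p₁ + b·p₂ ≈ (0.645, 0.454, -0.615); φ = arcsin(p_z) ≈ -37.92°, λ = atan2(p_y, p_x) ≈ 35.15°.

≈ 38°S, 35°E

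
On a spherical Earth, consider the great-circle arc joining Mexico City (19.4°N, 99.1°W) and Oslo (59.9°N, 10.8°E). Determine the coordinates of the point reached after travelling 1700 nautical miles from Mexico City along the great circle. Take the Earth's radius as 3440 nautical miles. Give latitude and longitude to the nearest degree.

≈ (43°N, 81°W)

Convert each endpoint to a unit vector on the sphere (x = cos φ cos λ, y = cos φ sin λ, z = sin φ).
The central angle between the endpoints is δ = arccos(p₁·p₂) ≈ 1.444 rad (82.7°). The total great-circle distance is δ·R ≈ 1.444 × 3440 ≈ 4968 nmi, so the target fraction is f = 1700/4968 ≈ 0.342.
Interpolate at f ≈ 0.342 with slerp weights a = sin((1−f)δ)/sin δ ≈ 0.820, b = sin(fδ)/sin δ ≈ 0.478.
p = a·p₁ + b·p₂ ≈ (0.113, -0.719, 0.686); φ = arcsin(p_z) ≈ 43.32°, λ = atan2(p_y, p_x) ≈ -81.05°.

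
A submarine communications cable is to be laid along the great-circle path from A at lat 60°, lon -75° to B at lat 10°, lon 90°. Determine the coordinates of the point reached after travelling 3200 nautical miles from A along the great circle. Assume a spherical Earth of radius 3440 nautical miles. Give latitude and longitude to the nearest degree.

≈ lat 65°, lon 75°

Write both endpoints as unit vectors p₁, p₂ with components (cos φ cos λ, cos φ sin λ, sin φ).
The central angle between the endpoints is δ = arccos(p₁·p₂) ≈ 1.902 rad (109.0°). The total great-circle distance is δ·R ≈ 1.902 × 3440 ≈ 6543 nmi, so the target fraction is f = 3200/6543 ≈ 0.489.
Interpolate at f ≈ 0.489 with slerp weights a = sin((1−f)δ)/sin δ ≈ 0.873, b = sin(fδ)/sin δ ≈ 0.848.
p = a·p₁ + b·p₂ ≈ (0.113, 0.413, 0.904); φ = arcsin(p_z) ≈ 64.64°, λ = atan2(p_y, p_x) ≈ 74.70°.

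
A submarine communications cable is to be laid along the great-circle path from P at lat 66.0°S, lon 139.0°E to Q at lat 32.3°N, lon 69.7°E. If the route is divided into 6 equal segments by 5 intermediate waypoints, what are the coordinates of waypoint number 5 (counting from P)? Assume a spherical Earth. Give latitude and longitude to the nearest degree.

≈ lat 15°N, lon 77°E

From cos δ = sin φ₁ sin φ₂ + cos φ₁ cos φ₂ cos Δλ, the central angle is δ ≈ 1.946 rad (111.5°).
Interpolate at f = 5/6 with slerp weights a = sin((1−f)δ)/sin δ ≈ 0.343, b = sin(fδ)/sin δ ≈ 1.073.
p = a·p₁ + b·p₂ ≈ (0.210, 0.942, 0.261); φ = arcsin(p_z) ≈ 15.11°, λ = atan2(p_y, p_x) ≈ 77.46°.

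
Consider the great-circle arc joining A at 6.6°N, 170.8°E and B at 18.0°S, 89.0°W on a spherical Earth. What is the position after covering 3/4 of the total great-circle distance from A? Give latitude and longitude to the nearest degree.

≈ 15°S, 115°W

Convert each endpoint to a unit vector on the sphere (x = cos φ cos λ, y = cos φ sin λ, z = sin φ).
The central angle between the endpoints is δ = arccos(p₁·p₂) ≈ 1.775 rad (101.7°).
Interpolate at f = 3/4 with slerp weights a = sin((1−f)δ)/sin δ ≈ 0.438, b = sin(fδ)/sin δ ≈ 0.992.
p = a·p₁ + b·p₂ ≈ (-0.413, -0.874, -0.256); φ = arcsin(p_z) ≈ -14.84°, λ = atan2(p_y, p_x) ≈ -115.32°.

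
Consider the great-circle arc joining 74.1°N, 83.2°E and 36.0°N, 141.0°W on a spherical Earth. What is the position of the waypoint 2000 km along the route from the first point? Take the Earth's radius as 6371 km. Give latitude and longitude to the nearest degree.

Write both endpoints as unit vectors p₁, p₂ with components (cos φ cos λ, cos φ sin λ, sin φ).
The central angle between the endpoints is δ = arccos(p₁·p₂) ≈ 1.152 rad (66.0°). The total great-circle distance is δ·R ≈ 1.152 × 6371 ≈ 7341 km, so the target fraction is f = 2000/7341 ≈ 0.272.
Interpolate at f ≈ 0.272 with slerp weights a = sin((1−f)δ)/sin δ ≈ 0.814, b = sin(fδ)/sin δ ≈ 0.338.
p = a·p₁ + b·p₂ ≈ (-0.186, 0.049, 0.981); φ = arcsin(p_z) ≈ 78.90°, λ = atan2(p_y, p_x) ≈ 165.16°.

≈ 79°N, 165°E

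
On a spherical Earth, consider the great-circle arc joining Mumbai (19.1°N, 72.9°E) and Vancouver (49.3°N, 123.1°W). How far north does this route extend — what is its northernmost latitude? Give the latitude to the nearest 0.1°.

≈ 79.6°N

The great circle lies in the plane with unit normal n̂ = (p₁ × p₂)/|p₁ × p₂|.
Here n̂_z ≈ +0.181; the vertex latitude is φ_max = arccos|n̂_z| ≈ 79.6°.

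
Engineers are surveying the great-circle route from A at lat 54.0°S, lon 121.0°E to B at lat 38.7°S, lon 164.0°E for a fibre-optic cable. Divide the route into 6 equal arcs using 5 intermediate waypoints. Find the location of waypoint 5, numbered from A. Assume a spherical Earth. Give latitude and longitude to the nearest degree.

Convert each endpoint to a unit vector on the sphere (x = cos φ cos λ, y = cos φ sin λ, z = sin φ).
The central angle between the endpoints is δ = arccos(p₁·p₂) ≈ 0.571 rad (32.7°).
Interpolate at f = 5/6 with slerp weights a = sin((1−f)δ)/sin δ ≈ 0.176, b = sin(fδ)/sin δ ≈ 0.848.
p = a·p₁ + b·p₂ ≈ (-0.689, 0.271, -0.672); φ = arcsin(p_z) ≈ -42.23°, λ = atan2(p_y, p_x) ≈ 158.54°.

≈ lat 42°S, lon 159°E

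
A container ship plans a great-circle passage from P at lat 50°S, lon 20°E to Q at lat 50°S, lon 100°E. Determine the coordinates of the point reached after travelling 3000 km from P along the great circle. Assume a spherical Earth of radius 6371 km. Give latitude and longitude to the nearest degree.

Write both endpoints as unit vectors p₁, p₂ with components (cos φ cos λ, cos φ sin λ, sin φ).
The central angle between the endpoints is δ = arccos(p₁·p₂) ≈ 0.852 rad (48.8°). The total great-circle distance is δ·R ≈ 0.852 × 6371 ≈ 5427 km, so the target fraction is f = 3000/5427 ≈ 0.553.
Interpolate at f ≈ 0.553 with slerp weights a = sin((1−f)δ)/sin δ ≈ 0.494, b = sin(fδ)/sin δ ≈ 0.603.
p = a·p₁ + b·p₂ ≈ (0.231, 0.490, -0.840); φ = arcsin(p_z) ≈ -57.18°, λ = atan2(p_y, p_x) ≈ 64.75°.

≈ lat 57°S, lon 65°E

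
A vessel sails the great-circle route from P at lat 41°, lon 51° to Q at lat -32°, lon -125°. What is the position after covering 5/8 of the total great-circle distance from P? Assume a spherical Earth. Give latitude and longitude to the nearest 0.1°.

≈ lat 29.3°, lon -105.9°

Write both endpoints as unit vectors p₁, p₂ with components (cos φ cos λ, cos φ sin λ, sin φ).
The central angle between the endpoints is δ = arccos(p₁·p₂) ≈ 2.975 rad (170.4°).
Interpolate at f = 5/8 with slerp weights a = sin((1−f)δ)/sin δ ≈ 5.411, b = sin(fδ)/sin δ ≈ 5.776.
p = a·p₁ + b·p₂ ≈ (-0.239, -0.839, 0.489); φ = arcsin(p_z) ≈ 29.30°, λ = atan2(p_y, p_x) ≈ -105.93°.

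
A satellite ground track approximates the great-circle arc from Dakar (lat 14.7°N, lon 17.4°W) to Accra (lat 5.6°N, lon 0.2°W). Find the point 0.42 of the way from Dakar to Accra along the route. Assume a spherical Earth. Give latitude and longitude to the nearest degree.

≈ lat 11°N, lon 10°W

The haversine formula gives a central angle δ ≈ 0.335 rad (19.2°) between the endpoints.
Interpolate at f = 0.42 with slerp weights a = sin((1−f)δ)/sin δ ≈ 0.587, b = sin(fδ)/sin δ ≈ 0.427.
p = a·p₁ + b·p₂ ≈ (0.967, -0.171, 0.191); φ = arcsin(p_z) ≈ 10.99°, λ = atan2(p_y, p_x) ≈ -10.05°.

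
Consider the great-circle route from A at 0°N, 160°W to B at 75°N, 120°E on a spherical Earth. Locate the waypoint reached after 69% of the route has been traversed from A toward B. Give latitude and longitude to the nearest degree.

≈ 57°N, 176°E

From cos δ = sin φ₁ sin φ₂ + cos φ₁ cos φ₂ cos Δλ, the central angle is δ ≈ 1.526 rad (87.4°).
Interpolate at f = 0.69 with slerp weights a = sin((1−f)δ)/sin δ ≈ 0.456, b = sin(fδ)/sin δ ≈ 0.870.
p = a·p₁ + b·p₂ ≈ (-0.541, 0.039, 0.840); φ = arcsin(p_z) ≈ 57.15°, λ = atan2(p_y, p_x) ≈ 175.88°.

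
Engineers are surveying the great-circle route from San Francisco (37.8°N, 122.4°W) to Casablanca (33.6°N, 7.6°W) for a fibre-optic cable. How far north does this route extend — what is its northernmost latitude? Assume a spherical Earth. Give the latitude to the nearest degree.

The great circle lies in the plane with unit normal n̂ = (p₁ × p₂)/|p₁ × p₂|.
Here n̂_z ≈ +0.599; the vertex latitude is φ_max = arccos|n̂_z| ≈ 53.2°.
Check via Clairaut: cos φ_max = |cos φ₁| · sin C = cos(37.8°)·sin(49.3°) ≈ 0.599, again giving ≈ 53.2°.

≈ 53°N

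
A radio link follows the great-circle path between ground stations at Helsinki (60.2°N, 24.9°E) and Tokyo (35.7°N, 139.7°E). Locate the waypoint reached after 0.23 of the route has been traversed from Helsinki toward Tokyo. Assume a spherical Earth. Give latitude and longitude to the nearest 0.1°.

≈ (66.9°N, 58.6°E)

From cos δ = sin φ₁ sin φ₂ + cos φ₁ cos φ₂ cos Δλ, the central angle is δ ≈ 1.227 rad (70.3°).
Interpolate at f = 0.23 with slerp weights a = sin((1−f)δ)/sin δ ≈ 0.861, b = sin(fδ)/sin δ ≈ 0.296.
p = a·p₁ + b·p₂ ≈ (0.205, 0.335, 0.920); φ = arcsin(p_z) ≈ 66.86°, λ = atan2(p_y, p_x) ≈ 58.60°.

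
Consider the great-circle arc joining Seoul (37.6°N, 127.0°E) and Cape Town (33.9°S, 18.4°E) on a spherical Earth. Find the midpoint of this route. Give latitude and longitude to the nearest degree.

Convert each endpoint to a unit vector on the sphere (x = cos φ cos λ, y = cos φ sin λ, z = sin φ).
The central angle between the endpoints is δ = arccos(p₁·p₂) ≈ 2.153 rad (123.4°).
Interpolate at f = 1/2 with slerp weights a = sin((1−f)δ)/sin δ ≈ 1.054, b = sin(fδ)/sin δ ≈ 1.054.
p = a·p₁ + b·p₂ ≈ (0.328, 0.943, 0.055); φ = arcsin(p_z) ≈ 3.17°, λ = atan2(p_y, p_x) ≈ 70.85°.

≈ 3°N, 71°E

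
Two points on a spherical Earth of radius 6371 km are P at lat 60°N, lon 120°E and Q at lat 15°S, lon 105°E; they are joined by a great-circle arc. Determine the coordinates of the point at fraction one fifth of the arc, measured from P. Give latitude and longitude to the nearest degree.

Convert each endpoint to a unit vector on the sphere (x = cos φ cos λ, y = cos φ sin λ, z = sin φ).
The central angle between the endpoints is δ = arccos(p₁·p₂) ≈ 1.326 rad (76.0°).
Interpolate at f = 1/5 with slerp weights a = sin((1−f)δ)/sin δ ≈ 0.900, b = sin(fδ)/sin δ ≈ 0.270.
p = a·p₁ + b·p₂ ≈ (-0.292, 0.642, 0.709); φ = arcsin(p_z) ≈ 45.16°, λ = atan2(p_y, p_x) ≈ 114.50°.

≈ lat 45°N, lon 115°E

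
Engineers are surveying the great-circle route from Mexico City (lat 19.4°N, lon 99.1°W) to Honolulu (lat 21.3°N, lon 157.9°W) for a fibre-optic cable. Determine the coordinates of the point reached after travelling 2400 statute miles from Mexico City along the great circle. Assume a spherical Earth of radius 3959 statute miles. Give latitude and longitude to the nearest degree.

≈ lat 23°N, lon 136°W

Write both endpoints as unit vectors p₁, p₂ with components (cos φ cos λ, cos φ sin λ, sin φ).
The central angle between the endpoints is δ = arccos(p₁·p₂) ≈ 0.957 rad (54.8°). The total great-circle distance is δ·R ≈ 0.957 × 3959 ≈ 3789 mi, so the target fraction is f = 2400/3789 ≈ 0.633.
Interpolate at f ≈ 0.633 with slerp weights a = sin((1−f)δ)/sin δ ≈ 0.420, b = sin(fδ)/sin δ ≈ 0.697.
p = a·p₁ + b·p₂ ≈ (-0.664, -0.636, 0.393); φ = arcsin(p_z) ≈ 23.13°, λ = atan2(p_y, p_x) ≈ -136.25°.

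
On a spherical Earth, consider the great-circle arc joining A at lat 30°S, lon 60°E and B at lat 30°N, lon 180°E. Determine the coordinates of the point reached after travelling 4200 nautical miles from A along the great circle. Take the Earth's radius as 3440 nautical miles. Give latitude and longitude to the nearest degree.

From cos δ = sin φ₁ sin φ₂ + cos φ₁ cos φ₂ cos Δλ, the central angle is δ ≈ 2.246 rad (128.7°). The total great-circle distance is δ·R ≈ 2.246 × 3440 ≈ 7726 nmi, so the target fraction is f = 4200/7726 ≈ 0.544.
Interpolate at f ≈ 0.544 with slerp weights a = sin((1−f)δ)/sin δ ≈ 1.095, b = sin(fδ)/sin δ ≈ 1.203.
p = a·p₁ + b·p₂ ≈ (-0.568, 0.821, 0.054); φ = arcsin(p_z) ≈ 3.11°, λ = atan2(p_y, p_x) ≈ 124.67°.

≈ lat 3°N, lon 125°E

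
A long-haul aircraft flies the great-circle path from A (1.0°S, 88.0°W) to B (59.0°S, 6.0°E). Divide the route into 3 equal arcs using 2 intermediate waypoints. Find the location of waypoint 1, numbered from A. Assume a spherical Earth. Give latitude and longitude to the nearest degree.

Write both endpoints as unit vectors p₁, p₂ with components (cos φ cos λ, cos φ sin λ, sin φ).
The central angle between the endpoints is δ = arccos(p₁·p₂) ≈ 1.592 rad (91.2°).
Interpolate at f = 1/3 with slerp weights a = sin((1−f)δ)/sin δ ≈ 0.873, b = sin(fδ)/sin δ ≈ 0.506.
p = a·p₁ + b·p₂ ≈ (0.290, -0.845, -0.449); φ = arcsin(p_z) ≈ -26.69°, λ = atan2(p_y, p_x) ≈ -71.08°.

≈ (27°S, 71°W)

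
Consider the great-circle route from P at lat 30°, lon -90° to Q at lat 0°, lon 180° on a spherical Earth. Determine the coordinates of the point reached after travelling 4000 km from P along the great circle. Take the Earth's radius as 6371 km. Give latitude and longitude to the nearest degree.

The haversine formula gives a central angle δ ≈ 1.571 rad (90.0°) between the endpoints. The total great-circle distance is δ·R ≈ 1.571 × 6371 ≈ 10008 km, so the target fraction is f = 4000/10008 ≈ 0.400.
Interpolate at f ≈ 0.400 with slerp weights a = sin((1−f)δ)/sin δ ≈ 0.809, b = sin(fδ)/sin δ ≈ 0.587.
p = a·p₁ + b·p₂ ≈ (-0.587, -0.701, 0.405); φ = arcsin(p_z) ≈ 23.87°, λ = atan2(p_y, p_x) ≈ -129.97°.

≈ lat 24°, lon -130°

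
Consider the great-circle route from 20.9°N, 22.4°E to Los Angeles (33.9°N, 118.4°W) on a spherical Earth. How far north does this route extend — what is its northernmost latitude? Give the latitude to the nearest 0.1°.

The great circle lies in the plane with unit normal n̂ = (p₁ × p₂)/|p₁ × p₂|.
Here n̂_z ≈ -0.535; the vertex latitude is φ_max = arccos|n̂_z| ≈ 57.6°.

≈ 57.6°N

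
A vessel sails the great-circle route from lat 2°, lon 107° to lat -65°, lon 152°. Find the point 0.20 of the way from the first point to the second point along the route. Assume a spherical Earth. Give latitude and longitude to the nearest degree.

≈ lat -12°, lon 112°

From cos δ = sin φ₁ sin φ₂ + cos φ₁ cos φ₂ cos Δλ, the central angle is δ ≈ 1.300 rad (74.5°).
Interpolate at f = 0.20 with slerp weights a = sin((1−f)δ)/sin δ ≈ 0.895, b = sin(fδ)/sin δ ≈ 0.267.
p = a·p₁ + b·p₂ ≈ (-0.361, 0.908, -0.211); φ = arcsin(p_z) ≈ -12.16°, λ = atan2(p_y, p_x) ≈ 111.68°.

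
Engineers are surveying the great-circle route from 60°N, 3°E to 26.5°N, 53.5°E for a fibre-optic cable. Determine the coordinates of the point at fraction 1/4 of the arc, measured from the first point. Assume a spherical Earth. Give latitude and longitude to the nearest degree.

Convert each endpoint to a unit vector on the sphere (x = cos φ cos λ, y = cos φ sin λ, z = sin φ).
The central angle between the endpoints is δ = arccos(p₁·p₂) ≈ 0.835 rad (47.9°).
Interpolate at f = 1/4 with slerp weights a = sin((1−f)δ)/sin δ ≈ 0.791, b = sin(fδ)/sin δ ≈ 0.280.
p = a·p₁ + b·p₂ ≈ (0.544, 0.222, 0.809); φ = arcsin(p_z) ≈ 54.05°, λ = atan2(p_y, p_x) ≈ 22.20°.

≈ 54°N, 22°E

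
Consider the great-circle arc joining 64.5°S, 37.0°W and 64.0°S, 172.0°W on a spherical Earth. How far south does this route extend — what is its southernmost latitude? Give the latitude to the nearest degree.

≈ 80°S

The great circle lies in the plane with unit normal n̂ = (p₁ × p₂)/|p₁ × p₂|.
Here n̂_z ≈ -0.181; the vertex latitude is φ_max = arccos|n̂_z| ≈ 79.5°.
Check via Clairaut: cos φ_max = |cos φ₁| · sin C = cos(64.5°)·sin(155.1°) ≈ 0.181, again giving ≈ 79.5°.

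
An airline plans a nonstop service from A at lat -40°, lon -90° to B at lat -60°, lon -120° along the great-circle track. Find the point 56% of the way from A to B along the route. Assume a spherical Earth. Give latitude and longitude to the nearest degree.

Convert each endpoint to a unit vector on the sphere (x = cos φ cos λ, y = cos φ sin λ, z = sin φ).
The central angle between the endpoints is δ = arccos(p₁·p₂) ≈ 0.477 rad (27.3°).
Interpolate at f = 0.56 with slerp weights a = sin((1−f)δ)/sin δ ≈ 0.454, b = sin(fδ)/sin δ ≈ 0.575.
p = a·p₁ + b·p₂ ≈ (-0.144, -0.597, -0.790); φ = arcsin(p_z) ≈ -52.15°, λ = atan2(p_y, p_x) ≈ -103.55°.

≈ lat -52°, lon -104°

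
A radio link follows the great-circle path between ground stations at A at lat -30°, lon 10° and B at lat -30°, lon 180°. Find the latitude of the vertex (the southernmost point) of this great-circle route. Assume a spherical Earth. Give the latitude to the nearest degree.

≈ -81°

The great circle lies in the plane with unit normal n̂ = (p₁ × p₂)/|p₁ × p₂|.
Here n̂_z ≈ +0.149; the vertex latitude is φ_max = arccos|n̂_z| ≈ 81.4°.
Check via Clairaut: cos φ_max = |cos φ₁| · sin C = cos(30.0°)·sin(170.1°) ≈ 0.149, again giving ≈ 81.4°.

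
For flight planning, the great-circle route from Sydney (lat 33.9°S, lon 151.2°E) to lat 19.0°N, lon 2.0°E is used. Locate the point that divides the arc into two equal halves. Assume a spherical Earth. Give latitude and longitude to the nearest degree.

Convert each endpoint to a unit vector on the sphere (x = cos φ cos λ, y = cos φ sin λ, z = sin φ).
The central angle between the endpoints is δ = arccos(p₁·p₂) ≈ 2.598 rad (148.8°).
Interpolate at f = 1/2 with slerp weights a = sin((1−f)δ)/sin δ ≈ 1.861, b = sin(fδ)/sin δ ≈ 1.861.
p = a·p₁ + b·p₂ ≈ (0.405, 0.806, -0.432); φ = arcsin(p_z) ≈ -25.61°, λ = atan2(p_y, p_x) ≈ 63.31°.

≈ lat 26°S, lon 63°E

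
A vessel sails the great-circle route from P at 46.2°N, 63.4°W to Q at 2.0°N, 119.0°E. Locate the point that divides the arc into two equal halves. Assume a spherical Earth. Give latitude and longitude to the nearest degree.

Convert each endpoint to a unit vector on the sphere (x = cos φ cos λ, y = cos φ sin λ, z = sin φ).
The central angle between the endpoints is δ = arccos(p₁·p₂) ≈ 2.300 rad (131.8°).
Interpolate at f = 1/2 with slerp weights a = sin((1−f)δ)/sin δ ≈ 1.223, b = sin(fδ)/sin δ ≈ 1.223.
p = a·p₁ + b·p₂ ≈ (-0.214, 0.312, 0.926); φ = arcsin(p_z) ≈ 67.77°, λ = atan2(p_y, p_x) ≈ 124.38°.

≈ 68°N, 124°E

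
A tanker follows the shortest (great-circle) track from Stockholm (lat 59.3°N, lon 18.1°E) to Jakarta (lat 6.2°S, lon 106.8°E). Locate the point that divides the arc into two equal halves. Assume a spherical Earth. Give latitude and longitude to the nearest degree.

≈ lat 34°N, lon 80°E

Write both endpoints as unit vectors p₁, p₂ with components (cos φ cos λ, cos φ sin λ, sin φ).
The central angle between the endpoints is δ = arccos(p₁·p₂) ≈ 1.652 rad (94.7°).
Interpolate at f = 1/2 with slerp weights a = sin((1−f)δ)/sin δ ≈ 0.738, b = sin(fδ)/sin δ ≈ 0.738.
p = a·p₁ + b·p₂ ≈ (0.146, 0.819, 0.555); φ = arcsin(p_z) ≈ 33.69°, λ = atan2(p_y, p_x) ≈ 79.89°.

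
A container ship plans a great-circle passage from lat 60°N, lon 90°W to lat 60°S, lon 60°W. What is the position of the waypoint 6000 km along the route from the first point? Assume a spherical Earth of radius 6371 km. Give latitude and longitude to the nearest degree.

≈ lat 7°N, lon 76°W

Convert each endpoint to a unit vector on the sphere (x = cos φ cos λ, y = cos φ sin λ, z = sin φ).
The central angle between the endpoints is δ = arccos(p₁·p₂) ≈ 2.134 rad (122.2°). The total great-circle distance is δ·R ≈ 2.134 × 6371 ≈ 13593 km, so the target fraction is f = 6000/13593 ≈ 0.441.
Interpolate at f ≈ 0.441 with slerp weights a = sin((1−f)δ)/sin δ ≈ 1.098, b = sin(fδ)/sin δ ≈ 0.956.
p = a·p₁ + b·p₂ ≈ (0.239, -0.963, 0.123); φ = arcsin(p_z) ≈ 7.08°, λ = atan2(p_y, p_x) ≈ -76.06°.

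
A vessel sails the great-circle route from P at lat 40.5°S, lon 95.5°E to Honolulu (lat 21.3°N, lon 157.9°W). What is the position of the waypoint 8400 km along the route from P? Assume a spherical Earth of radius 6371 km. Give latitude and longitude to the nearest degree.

Write both endpoints as unit vectors p₁, p₂ with components (cos φ cos λ, cos φ sin λ, sin φ).
The central angle between the endpoints is δ = arccos(p₁·p₂) ≈ 2.025 rad (116.0°). The total great-circle distance is δ·R ≈ 2.025 × 6371 ≈ 12898 km, so the target fraction is f = 8400/12898 ≈ 0.651.
Interpolate at f ≈ 0.651 with slerp weights a = sin((1−f)δ)/sin δ ≈ 0.722, b = sin(fδ)/sin δ ≈ 1.077.
p = a·p₁ + b·p₂ ≈ (-0.983, 0.169, -0.077); φ = arcsin(p_z) ≈ -4.44°, λ = atan2(p_y, p_x) ≈ 170.26°.

≈ lat 4°S, lon 170°E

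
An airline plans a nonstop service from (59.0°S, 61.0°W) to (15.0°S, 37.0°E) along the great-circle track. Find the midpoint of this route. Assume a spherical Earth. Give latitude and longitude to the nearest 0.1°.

Write both endpoints as unit vectors p₁, p₂ with components (cos φ cos λ, cos φ sin λ, sin φ).
The central angle between the endpoints is δ = arccos(p₁·p₂) ≈ 1.418 rad (81.2°).
Interpolate at f = 1/2 with slerp weights a = sin((1−f)δ)/sin δ ≈ 0.659, b = sin(fδ)/sin δ ≈ 0.659.
p = a·p₁ + b·p₂ ≈ (0.673, 0.086, -0.735); φ = arcsin(p_z) ≈ -47.31°, λ = atan2(p_y, p_x) ≈ 7.30°.

≈ (47.3°S, 7.3°E)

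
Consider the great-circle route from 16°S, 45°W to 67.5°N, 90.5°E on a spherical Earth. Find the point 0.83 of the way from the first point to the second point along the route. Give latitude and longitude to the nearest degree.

Write both endpoints as unit vectors p₁, p₂ with components (cos φ cos λ, cos φ sin λ, sin φ).
The central angle between the endpoints is δ = arccos(p₁·p₂) ≈ 2.114 rad (121.1°).
Interpolate at f = 0.83 with slerp weights a = sin((1−f)δ)/sin δ ≈ 0.411, b = sin(fδ)/sin δ ≈ 1.149.
p = a·p₁ + b·p₂ ≈ (0.275, 0.160, 0.948); φ = arcsin(p_z) ≈ 71.42°, λ = atan2(p_y, p_x) ≈ 30.18°.

≈ 71°N, 30°E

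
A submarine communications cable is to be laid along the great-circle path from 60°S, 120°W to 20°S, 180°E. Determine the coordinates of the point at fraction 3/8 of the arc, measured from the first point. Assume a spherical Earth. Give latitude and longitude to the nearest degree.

≈ 49°S, 153°W

Convert each endpoint to a unit vector on the sphere (x = cos φ cos λ, y = cos φ sin λ, z = sin φ).
The central angle between the endpoints is δ = arccos(p₁·p₂) ≈ 1.011 rad (57.9°).
Interpolate at f = 3/8 with slerp weights a = sin((1−f)δ)/sin δ ≈ 0.697, b = sin(fδ)/sin δ ≈ 0.437.
p = a·p₁ + b·p₂ ≈ (-0.585, -0.302, -0.753); φ = arcsin(p_z) ≈ -48.85°, λ = atan2(p_y, p_x) ≈ -152.70°.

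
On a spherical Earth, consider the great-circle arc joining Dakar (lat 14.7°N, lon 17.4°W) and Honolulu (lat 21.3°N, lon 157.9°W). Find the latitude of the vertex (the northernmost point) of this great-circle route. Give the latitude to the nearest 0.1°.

≈ 44.1°N

The great circle lies in the plane with unit normal n̂ = (p₁ × p₂)/|p₁ × p₂|.
Here n̂_z ≈ -0.719; the vertex latitude is φ_max = arccos|n̂_z| ≈ 44.1°.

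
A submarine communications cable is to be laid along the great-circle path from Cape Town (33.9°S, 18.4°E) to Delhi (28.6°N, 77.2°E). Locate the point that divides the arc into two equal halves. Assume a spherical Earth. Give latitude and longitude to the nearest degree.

The haversine formula gives a central angle δ ≈ 1.460 rad (83.7°) between the endpoints.
Interpolate at f = 1/2 with slerp weights a = sin((1−f)δ)/sin δ ≈ 0.671, b = sin(fδ)/sin δ ≈ 0.671.
p = a·p₁ + b·p₂ ≈ (0.659, 0.750, -0.053); φ = arcsin(p_z) ≈ -3.04°, λ = atan2(p_y, p_x) ≈ 48.71°.

≈ 3°S, 49°E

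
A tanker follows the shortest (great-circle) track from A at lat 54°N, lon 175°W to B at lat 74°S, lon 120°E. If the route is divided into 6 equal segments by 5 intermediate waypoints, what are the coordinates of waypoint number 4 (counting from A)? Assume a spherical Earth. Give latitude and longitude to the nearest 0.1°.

≈ lat 33.5°S, lon 159.9°E

Convert each endpoint to a unit vector on the sphere (x = cos φ cos λ, y = cos φ sin λ, z = sin φ).
The central angle between the endpoints is δ = arccos(p₁·p₂) ≈ 2.359 rad (135.2°).
Interpolate at f = 4/6 with slerp weights a = sin((1−f)δ)/sin δ ≈ 1.004, b = sin(fδ)/sin δ ≈ 1.418.
p = a·p₁ + b·p₂ ≈ (-0.783, 0.287, -0.551); φ = arcsin(p_z) ≈ -33.45°, λ = atan2(p_y, p_x) ≈ 159.87°.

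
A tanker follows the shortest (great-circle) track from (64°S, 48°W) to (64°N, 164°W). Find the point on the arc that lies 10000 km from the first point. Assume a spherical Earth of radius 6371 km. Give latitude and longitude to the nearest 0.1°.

≈ (12.3°N, 111.2°W)

Write both endpoints as unit vectors p₁, p₂ with components (cos φ cos λ, cos φ sin λ, sin φ).
The central angle between the endpoints is δ = arccos(p₁·p₂) ≈ 2.673 rad (153.1°). The total great-circle distance is δ·R ≈ 2.673 × 6371 ≈ 17028 km, so the target fraction is f = 10000/17028 ≈ 0.587.
Interpolate at f ≈ 0.587 with slerp weights a = sin((1−f)δ)/sin δ ≈ 1.975, b = sin(fδ)/sin δ ≈ 2.213.
p = a·p₁ + b·p₂ ≈ (-0.353, -0.911, 0.214); φ = arcsin(p_z) ≈ 12.33°, λ = atan2(p_y, p_x) ≈ -111.19°.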